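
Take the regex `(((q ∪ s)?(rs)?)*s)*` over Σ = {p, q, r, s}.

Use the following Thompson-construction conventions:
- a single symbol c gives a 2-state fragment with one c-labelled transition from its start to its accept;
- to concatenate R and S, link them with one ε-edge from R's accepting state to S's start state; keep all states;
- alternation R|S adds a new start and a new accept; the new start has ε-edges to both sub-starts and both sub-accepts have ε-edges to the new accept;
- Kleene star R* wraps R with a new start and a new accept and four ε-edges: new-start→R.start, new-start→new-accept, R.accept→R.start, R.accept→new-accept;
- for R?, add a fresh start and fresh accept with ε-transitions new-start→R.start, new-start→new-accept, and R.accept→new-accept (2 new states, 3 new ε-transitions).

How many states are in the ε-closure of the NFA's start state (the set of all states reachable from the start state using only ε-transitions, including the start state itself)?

Let C(F) = |ε-closure(F.start)| within fragment F, and note whether F accepts ε. Symbol fragments have C = 1 and do not accept ε. Then:
  q ∪ s → new start ε-reaches every alternative's start; none of them accept ε, so the new accept is not reached: C = 1 + 1 + 1 = 3
  (q ∪ s)? → new start has ε-edges to the inner start and to the new accept, so C = 2 + 3 = 5
  rs → C equals the left operand's closure size = 1 (its accept is not ε-reachable, so the closure stops there)
  (rs)? → C = 1 (new start) + 1 (body) + 1 (new accept, via ε) = 3
  (q ∪ s)?(rs)? → the left operand accepts ε, so the closure extends into the next operand (via the concat ε-link); C = 5 + 3 = 8
  ((q ∪ s)?(rs)?)* → C = 1 (new start) + 8 (body) + 1 (new accept) = 10
  ((q ∪ s)?(rs)?)*s → the left operand accepts ε, so the closure extends into the next operand (via the concat ε-link); C = 10 + 1 = 11
  (((q ∪ s)?(rs)?)*s)* → the star's fresh start ε-reaches both the body's start and the fresh accept: C = 2 + 11 = 13

13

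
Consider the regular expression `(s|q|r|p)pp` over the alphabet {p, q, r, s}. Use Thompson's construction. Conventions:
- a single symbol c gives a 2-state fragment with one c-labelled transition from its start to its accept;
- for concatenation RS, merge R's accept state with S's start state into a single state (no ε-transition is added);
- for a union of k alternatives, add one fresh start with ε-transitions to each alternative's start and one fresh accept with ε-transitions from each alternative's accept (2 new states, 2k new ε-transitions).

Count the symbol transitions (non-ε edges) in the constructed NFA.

6

Recursing over subexpressions:
Each of the 6 symbol leaves contributes exactly 1 symbol transition.
  s|q|r|p → 4 symbol transitions
  (s|q|r|p)pp → 6 symbol transitions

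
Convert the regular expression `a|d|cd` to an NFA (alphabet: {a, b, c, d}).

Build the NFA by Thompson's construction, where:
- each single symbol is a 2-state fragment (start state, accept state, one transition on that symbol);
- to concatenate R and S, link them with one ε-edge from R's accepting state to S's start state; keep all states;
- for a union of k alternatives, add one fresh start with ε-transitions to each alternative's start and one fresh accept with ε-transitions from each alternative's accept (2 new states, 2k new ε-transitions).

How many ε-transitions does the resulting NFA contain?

Building bottom-up:
Each of the 4 symbol leaves contributes 0 ε-transitions.
  cd — 1 ε-transition
  a|d|cd — 7 ε-transitions

7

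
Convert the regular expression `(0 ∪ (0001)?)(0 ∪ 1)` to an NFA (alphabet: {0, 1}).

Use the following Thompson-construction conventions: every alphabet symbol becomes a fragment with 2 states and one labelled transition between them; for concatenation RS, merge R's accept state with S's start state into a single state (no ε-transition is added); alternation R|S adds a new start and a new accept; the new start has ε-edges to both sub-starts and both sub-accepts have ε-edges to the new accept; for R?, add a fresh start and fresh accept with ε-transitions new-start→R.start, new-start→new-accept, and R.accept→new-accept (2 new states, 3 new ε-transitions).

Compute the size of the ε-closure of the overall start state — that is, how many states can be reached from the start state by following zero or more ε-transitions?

Compute the ε-closure size of each fragment's start state recursively; a symbol fragment's start has no outgoing ε-edge, so its closure is just itself (size 1).
  0001 → |ε-closure| equals the left operand's closure size = 1 (its accept is not ε-reachable, so the closure stops there)
  (0001)? → |ε-closure| = 1 (new start) + 1 (body) + 1 (new accept, via ε) = 3
  0 ∪ (0001)? → |ε-closure| = 1 (new start) + (1 + 3) + 1 (new accept, since some branch ε-reaches its own accept) = 6
  0 ∪ 1 → new start ε-reaches every alternative's start; none of them accept ε, so the new accept is not reached: |ε-closure| = 1 + 1 + 1 = 3
  (0 ∪ (0001)?)(0 ∪ 1) → the left operand accepts ε, so the closure extends into the next operand (the shared merged state is already counted); |ε-closure| = 6 + (3−1) = 8

8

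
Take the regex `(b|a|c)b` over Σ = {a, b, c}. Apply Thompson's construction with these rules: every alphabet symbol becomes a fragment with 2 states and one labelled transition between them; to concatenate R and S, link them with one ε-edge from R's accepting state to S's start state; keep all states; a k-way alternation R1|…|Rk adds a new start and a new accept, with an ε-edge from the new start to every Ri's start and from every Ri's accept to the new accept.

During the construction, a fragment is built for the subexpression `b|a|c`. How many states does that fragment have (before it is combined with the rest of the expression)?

8

Fragment for `b|a|c`:
Each of the 3 symbol leaves contributes a 2-state fragment.
  b|a|c : 8 states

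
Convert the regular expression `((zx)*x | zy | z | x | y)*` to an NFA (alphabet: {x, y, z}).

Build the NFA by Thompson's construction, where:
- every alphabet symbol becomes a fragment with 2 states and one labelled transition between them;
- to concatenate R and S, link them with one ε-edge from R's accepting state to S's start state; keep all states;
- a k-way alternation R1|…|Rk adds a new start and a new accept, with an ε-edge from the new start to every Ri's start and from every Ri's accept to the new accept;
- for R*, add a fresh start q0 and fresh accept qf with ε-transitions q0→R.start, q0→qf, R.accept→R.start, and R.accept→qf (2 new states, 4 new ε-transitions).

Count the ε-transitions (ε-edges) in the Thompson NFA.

Per subexpression:
Each of the 8 symbol leaves contributes 0 ε-transitions.
  zx : 1 ε-transition
  (zx)* : 5 ε-transitions
  (zx)*x : 6 ε-transitions
  zy : 1 ε-transition
  (zx)*x | zy | z | x | y : 17 ε-transitions
  ((zx)*x | zy | z | x | y)* : 21 ε-transitions

21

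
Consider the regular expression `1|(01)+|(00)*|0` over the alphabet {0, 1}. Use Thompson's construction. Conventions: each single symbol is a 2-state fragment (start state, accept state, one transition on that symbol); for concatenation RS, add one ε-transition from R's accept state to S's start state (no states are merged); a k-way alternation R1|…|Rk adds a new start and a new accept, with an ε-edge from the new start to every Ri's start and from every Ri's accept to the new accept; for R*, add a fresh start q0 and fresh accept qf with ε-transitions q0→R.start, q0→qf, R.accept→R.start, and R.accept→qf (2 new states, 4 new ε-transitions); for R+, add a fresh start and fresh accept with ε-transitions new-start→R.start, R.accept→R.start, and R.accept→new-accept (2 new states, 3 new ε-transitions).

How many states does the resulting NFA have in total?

Per subexpression:
Each of the 6 symbol leaves contributes a 2-state fragment.
  01 → 4 states
  (01)+ → 6 states
  00 → 4 states
  (00)* → 6 states
  1|(01)+|(00)*|0 → 18 states

18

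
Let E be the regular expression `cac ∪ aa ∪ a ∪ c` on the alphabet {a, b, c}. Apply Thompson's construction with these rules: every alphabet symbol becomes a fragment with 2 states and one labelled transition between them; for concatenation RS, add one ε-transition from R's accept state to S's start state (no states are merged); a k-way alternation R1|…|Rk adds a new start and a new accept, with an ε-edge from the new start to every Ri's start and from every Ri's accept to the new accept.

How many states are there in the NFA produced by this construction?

16

Per subexpression:
Each of the 7 symbol leaves contributes a 2-state fragment.
  cac = 6 states
  aa = 4 states
  cac ∪ aa ∪ a ∪ c = 16 states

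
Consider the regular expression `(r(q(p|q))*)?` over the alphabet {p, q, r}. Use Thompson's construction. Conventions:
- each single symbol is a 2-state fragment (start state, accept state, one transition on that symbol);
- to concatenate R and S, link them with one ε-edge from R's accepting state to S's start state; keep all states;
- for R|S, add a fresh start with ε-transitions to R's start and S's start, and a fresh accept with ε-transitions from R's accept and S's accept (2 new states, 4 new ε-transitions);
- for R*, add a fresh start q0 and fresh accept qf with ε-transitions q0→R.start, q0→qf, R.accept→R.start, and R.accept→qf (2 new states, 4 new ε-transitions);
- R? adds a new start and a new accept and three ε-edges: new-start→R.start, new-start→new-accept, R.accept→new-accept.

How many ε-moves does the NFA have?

Bottom-up over the parse tree:
Each of the 4 symbol leaves contributes 0 ε-transitions.
  p|q = 4 ε-transitions
  q(p|q) = 5 ε-transitions
  (q(p|q))* = 9 ε-transitions
  r(q(p|q))* = 10 ε-transitions
  (r(q(p|q))*)? = 13 ε-transitions

13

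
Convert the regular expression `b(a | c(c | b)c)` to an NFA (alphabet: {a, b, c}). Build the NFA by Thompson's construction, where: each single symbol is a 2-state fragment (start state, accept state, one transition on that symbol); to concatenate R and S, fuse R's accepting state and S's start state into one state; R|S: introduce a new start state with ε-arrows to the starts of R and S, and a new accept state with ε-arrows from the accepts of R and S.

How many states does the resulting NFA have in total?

13

Recursing over subexpressions:
Each of the 6 symbol leaves contributes a 2-state fragment.
  c | b → 6 states
  c(c | b)c → 8 states
  a | c(c | b)c → 12 states
  b(a | c(c | b)c) → 13 states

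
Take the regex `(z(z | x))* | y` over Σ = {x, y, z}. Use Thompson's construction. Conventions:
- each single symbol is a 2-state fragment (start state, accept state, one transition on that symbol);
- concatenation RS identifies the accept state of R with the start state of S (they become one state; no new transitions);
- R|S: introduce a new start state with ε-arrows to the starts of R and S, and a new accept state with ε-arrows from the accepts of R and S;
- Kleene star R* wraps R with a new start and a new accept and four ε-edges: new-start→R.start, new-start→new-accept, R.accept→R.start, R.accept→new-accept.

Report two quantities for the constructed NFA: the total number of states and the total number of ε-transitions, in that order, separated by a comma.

13, 12

Bottom-up over the parse tree:
Each of the 4 symbol leaves contributes 2 states and 0 ε-transitions.
  z | x — 6 states, 4 ε-transitions
  z(z | x) — 7 states, 4 ε-transitions
  (z(z | x))* — 9 states, 8 ε-transitions
  (z(z | x))* | y — 13 states, 12 ε-transitions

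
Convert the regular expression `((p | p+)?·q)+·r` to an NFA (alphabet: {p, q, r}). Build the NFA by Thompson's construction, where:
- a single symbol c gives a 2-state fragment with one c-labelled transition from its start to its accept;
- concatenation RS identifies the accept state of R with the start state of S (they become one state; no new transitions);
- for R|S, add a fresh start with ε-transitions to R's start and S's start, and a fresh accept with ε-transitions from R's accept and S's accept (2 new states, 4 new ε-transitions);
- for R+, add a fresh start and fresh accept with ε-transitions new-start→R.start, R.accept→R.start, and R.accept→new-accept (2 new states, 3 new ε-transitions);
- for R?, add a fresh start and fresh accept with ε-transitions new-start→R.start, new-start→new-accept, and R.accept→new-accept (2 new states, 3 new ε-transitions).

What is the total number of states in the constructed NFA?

14

Building bottom-up:
Each of the 4 symbol leaves contributes a 2-state fragment.
  p+ — 4 states
  p | p+ — 8 states
  (p | p+)? — 10 states
  (p | p+)?·q — 11 states
  ((p | p+)?·q)+ — 13 states
  ((p | p+)?·q)+·r — 14 states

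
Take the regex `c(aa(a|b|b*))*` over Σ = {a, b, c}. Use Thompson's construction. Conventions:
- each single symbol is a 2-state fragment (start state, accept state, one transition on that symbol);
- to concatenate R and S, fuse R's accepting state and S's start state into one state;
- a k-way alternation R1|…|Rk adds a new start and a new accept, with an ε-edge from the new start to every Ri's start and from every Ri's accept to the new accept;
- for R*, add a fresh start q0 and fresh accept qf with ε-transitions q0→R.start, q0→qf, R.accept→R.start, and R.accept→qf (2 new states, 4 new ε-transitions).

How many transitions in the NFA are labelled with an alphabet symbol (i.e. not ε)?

Per subexpression:
Each of the 6 symbol leaves contributes exactly 1 symbol transition.
  b* = 1 symbol transition
  a|b|b* = 3 symbol transitions
  aa(a|b|b*) = 5 symbol transitions
  (aa(a|b|b*))* = 5 symbol transitions
  c(aa(a|b|b*))* = 6 symbol transitions

6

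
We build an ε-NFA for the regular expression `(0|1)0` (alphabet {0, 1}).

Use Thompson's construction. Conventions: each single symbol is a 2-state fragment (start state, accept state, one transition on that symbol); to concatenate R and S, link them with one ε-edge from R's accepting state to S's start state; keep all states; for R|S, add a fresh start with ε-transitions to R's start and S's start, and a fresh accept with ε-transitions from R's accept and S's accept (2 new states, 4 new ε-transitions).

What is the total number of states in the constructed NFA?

8

Bottom-up over the parse tree:
Each of the 3 symbol leaves contributes a 2-state fragment.
  0|1 : 6 states
  (0|1)0 : 8 states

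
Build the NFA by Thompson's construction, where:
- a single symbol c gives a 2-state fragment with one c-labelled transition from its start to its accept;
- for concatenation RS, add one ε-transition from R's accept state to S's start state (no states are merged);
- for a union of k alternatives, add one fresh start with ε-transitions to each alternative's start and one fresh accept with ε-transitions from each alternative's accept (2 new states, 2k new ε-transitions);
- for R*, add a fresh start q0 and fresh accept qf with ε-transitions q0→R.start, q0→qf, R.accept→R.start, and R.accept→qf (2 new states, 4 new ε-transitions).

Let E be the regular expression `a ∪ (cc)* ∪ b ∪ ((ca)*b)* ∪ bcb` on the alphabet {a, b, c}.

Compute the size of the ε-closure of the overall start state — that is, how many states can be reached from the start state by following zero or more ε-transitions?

Compute the ε-closure size of each fragment's start state recursively; a symbol fragment's start has no outgoing ε-edge, so its closure is just itself (size 1).
  cc — same as the first factor's closure: |ε-closure| = 1
  (cc)* — new start has ε-edges to the inner start and to the new accept, so |ε-closure| = 2 + 1 = 3
  ca — |ε-closure| equals the left operand's closure size = 1 (its accept is not ε-reachable, so the closure stops there)
  (ca)* — the star's fresh start ε-reaches both the body's start and the fresh accept: |ε-closure| = 2 + 1 = 3
  (ca)*b — the left operand accepts ε, so the closure extends into the next operand (via the concat ε-link); |ε-closure| = 3 + 1 = 4
  ((ca)*b)* — new start has ε-edges to the inner start and to the new accept, so |ε-closure| = 2 + 4 = 6
  bcb — same as the first factor's closure: |ε-closure| = 1
  a ∪ (cc)* ∪ b ∪ ((ca)*b)* ∪ bcb — |ε-closure| = 1 (new start) + (1 + 3 + 1 + 6 + 1) + 1 (new accept, since some branch ε-reaches its own accept) = 14

14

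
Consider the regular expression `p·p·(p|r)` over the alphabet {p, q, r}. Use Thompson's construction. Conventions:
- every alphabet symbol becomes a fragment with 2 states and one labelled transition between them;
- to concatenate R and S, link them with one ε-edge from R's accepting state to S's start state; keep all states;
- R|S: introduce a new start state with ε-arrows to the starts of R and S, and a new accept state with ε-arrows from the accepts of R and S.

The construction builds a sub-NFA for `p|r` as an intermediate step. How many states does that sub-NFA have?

6

Fragment for `p|r`:
Each of the 2 symbol leaves contributes a 2-state fragment.
  p|r : 6 states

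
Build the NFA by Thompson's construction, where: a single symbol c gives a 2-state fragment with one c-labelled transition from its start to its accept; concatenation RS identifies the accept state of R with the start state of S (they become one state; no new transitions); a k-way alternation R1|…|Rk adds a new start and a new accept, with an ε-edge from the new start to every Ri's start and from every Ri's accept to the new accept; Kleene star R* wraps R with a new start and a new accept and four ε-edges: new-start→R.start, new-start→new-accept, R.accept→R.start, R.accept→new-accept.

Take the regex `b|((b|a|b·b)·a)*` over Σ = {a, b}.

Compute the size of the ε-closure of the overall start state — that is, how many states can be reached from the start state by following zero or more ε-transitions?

Compute the ε-closure size of each fragment's start state recursively; a symbol fragment's start has no outgoing ε-edge, so its closure is just itself (size 1).
  b·b — |closure| equals the left operand's closure size = 1 (its accept is not ε-reachable, so the closure stops there)
  b|a|b·b — new start ε-reaches every alternative's start; none of them accept ε, so the new accept is not reached: |closure| = 1 + 1 + 1 + 1 = 4
  (b|a|b·b)·a — same as the first factor's closure: |closure| = 4
  ((b|a|b·b)·a)* — |closure| = 1 (new start) + 4 (body) + 1 (new accept) = 6
  b|((b|a|b·b)·a)* — |closure| = 1 (new start) + (1 + 6) + 1 (new accept, since some branch ε-reaches its own accept) = 9

9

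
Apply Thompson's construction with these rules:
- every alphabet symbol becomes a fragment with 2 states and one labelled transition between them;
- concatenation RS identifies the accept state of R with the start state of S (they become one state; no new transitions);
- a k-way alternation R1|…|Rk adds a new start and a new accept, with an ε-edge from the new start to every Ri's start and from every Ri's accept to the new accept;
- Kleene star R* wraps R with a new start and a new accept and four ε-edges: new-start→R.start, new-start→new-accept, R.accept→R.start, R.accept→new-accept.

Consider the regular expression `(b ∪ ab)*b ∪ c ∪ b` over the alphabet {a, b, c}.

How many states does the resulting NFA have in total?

16

Building bottom-up:
Each of the 6 symbol leaves contributes a 2-state fragment.
  ab — 3 states
  b ∪ ab — 7 states
  (b ∪ ab)* — 9 states
  (b ∪ ab)*b — 10 states
  (b ∪ ab)*b ∪ c ∪ b — 16 states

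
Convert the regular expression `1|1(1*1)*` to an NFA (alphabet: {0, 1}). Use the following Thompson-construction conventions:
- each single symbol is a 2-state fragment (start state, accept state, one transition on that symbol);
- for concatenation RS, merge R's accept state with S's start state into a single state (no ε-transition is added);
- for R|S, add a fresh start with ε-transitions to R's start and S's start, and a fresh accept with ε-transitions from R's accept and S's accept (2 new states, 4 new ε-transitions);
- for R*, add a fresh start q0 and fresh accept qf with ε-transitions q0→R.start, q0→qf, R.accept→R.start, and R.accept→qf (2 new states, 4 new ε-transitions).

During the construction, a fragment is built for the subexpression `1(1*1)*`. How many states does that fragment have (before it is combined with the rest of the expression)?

Fragment for `1(1*1)*`:
Each of the 3 symbol leaves contributes a 2-state fragment.
  1* → 4 states
  1*1 → 5 states
  (1*1)* → 7 states
  1(1*1)* → 8 states

8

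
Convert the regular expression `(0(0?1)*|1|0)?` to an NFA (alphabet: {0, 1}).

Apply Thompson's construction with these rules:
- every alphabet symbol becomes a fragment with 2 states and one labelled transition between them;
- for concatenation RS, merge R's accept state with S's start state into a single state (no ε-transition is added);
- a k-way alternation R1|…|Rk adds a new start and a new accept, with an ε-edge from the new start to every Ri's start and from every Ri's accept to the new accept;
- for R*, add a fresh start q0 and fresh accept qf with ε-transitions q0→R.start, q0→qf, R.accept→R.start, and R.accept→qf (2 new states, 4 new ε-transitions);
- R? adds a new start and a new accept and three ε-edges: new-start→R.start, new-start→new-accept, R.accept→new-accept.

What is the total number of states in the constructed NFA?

Building bottom-up:
Each of the 5 symbol leaves contributes a 2-state fragment.
  0? — 4 states
  0?1 — 5 states
  (0?1)* — 7 states
  0(0?1)* — 8 states
  0(0?1)*|1|0 — 14 states
  (0(0?1)*|1|0)? — 16 states

16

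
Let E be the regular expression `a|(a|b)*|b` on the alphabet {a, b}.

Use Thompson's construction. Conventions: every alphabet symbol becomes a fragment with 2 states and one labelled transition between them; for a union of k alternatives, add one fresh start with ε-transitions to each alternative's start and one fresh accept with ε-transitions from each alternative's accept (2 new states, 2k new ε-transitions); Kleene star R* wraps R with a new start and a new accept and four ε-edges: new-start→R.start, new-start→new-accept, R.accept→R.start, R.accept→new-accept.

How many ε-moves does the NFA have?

Building bottom-up:
Each of the 4 symbol leaves contributes 0 ε-transitions.
  a|b → 4 ε-transitions
  (a|b)* → 8 ε-transitions
  a|(a|b)*|b → 14 ε-transitions

14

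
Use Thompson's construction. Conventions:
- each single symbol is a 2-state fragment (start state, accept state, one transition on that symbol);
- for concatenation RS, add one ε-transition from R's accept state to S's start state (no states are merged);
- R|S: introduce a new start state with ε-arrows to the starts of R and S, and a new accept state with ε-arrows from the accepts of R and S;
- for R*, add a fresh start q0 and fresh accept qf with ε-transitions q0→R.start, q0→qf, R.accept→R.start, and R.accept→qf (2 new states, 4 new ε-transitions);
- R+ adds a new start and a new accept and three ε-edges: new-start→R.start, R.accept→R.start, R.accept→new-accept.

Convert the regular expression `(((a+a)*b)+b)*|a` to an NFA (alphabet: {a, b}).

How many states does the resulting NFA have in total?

Per subexpression:
Each of the 5 symbol leaves contributes a 2-state fragment.
  a+ = 4 states
  a+a = 6 states
  (a+a)* = 8 states
  (a+a)*b = 10 states
  ((a+a)*b)+ = 12 states
  ((a+a)*b)+b = 14 states
  (((a+a)*b)+b)* = 16 states
  (((a+a)*b)+b)*|a = 20 states

20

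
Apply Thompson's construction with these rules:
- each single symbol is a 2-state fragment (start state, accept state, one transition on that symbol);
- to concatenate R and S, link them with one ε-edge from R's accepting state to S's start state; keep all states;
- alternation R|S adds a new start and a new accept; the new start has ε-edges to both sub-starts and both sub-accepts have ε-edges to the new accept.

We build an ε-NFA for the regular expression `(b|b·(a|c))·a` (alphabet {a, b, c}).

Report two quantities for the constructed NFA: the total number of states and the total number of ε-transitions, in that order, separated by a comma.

By structural recursion:
Each of the 5 symbol leaves contributes 2 states and 0 ε-transitions.
  a|c : 6 states, 4 ε-transitions
  b·(a|c) : 8 states, 5 ε-transitions
  b|b·(a|c) : 12 states, 9 ε-transitions
  (b|b·(a|c))·a : 14 states, 10 ε-transitions

14, 10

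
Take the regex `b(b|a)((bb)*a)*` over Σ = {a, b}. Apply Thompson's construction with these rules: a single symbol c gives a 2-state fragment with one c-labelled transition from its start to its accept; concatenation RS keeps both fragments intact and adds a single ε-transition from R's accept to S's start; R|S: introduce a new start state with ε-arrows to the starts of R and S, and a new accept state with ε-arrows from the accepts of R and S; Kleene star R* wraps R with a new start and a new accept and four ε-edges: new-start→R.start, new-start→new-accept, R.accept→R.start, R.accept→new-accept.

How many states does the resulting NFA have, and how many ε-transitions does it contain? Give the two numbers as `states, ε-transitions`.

18, 16

Per subexpression:
Each of the 6 symbol leaves contributes 2 states and 0 ε-transitions.
  b|a : 6 states, 4 ε-transitions
  bb : 4 states, 1 ε-transition
  (bb)* : 6 states, 5 ε-transitions
  (bb)*a : 8 states, 6 ε-transitions
  ((bb)*a)* : 10 states, 10 ε-transitions
  b(b|a)((bb)*a)* : 18 states, 16 ε-transitions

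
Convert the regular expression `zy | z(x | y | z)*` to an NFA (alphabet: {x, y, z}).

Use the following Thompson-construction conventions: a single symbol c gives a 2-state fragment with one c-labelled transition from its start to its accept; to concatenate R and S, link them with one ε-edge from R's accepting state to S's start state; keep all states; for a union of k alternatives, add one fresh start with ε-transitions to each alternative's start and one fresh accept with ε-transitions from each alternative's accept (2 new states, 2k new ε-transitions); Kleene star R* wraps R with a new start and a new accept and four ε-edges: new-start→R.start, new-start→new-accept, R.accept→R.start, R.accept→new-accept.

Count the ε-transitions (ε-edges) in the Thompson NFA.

Recursing over subexpressions:
Each of the 6 symbol leaves contributes 0 ε-transitions.
  zy : 1 ε-transition
  x | y | z : 6 ε-transitions
  (x | y | z)* : 10 ε-transitions
  z(x | y | z)* : 11 ε-transitions
  zy | z(x | y | z)* : 16 ε-transitions

16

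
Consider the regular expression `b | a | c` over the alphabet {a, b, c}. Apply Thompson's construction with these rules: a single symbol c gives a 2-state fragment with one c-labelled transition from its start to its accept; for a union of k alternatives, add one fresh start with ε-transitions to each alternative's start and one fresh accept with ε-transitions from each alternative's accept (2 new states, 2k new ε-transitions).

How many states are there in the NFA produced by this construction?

Recursing over subexpressions:
Each of the 3 symbol leaves contributes a 2-state fragment.
  b | a | c → 8 states

8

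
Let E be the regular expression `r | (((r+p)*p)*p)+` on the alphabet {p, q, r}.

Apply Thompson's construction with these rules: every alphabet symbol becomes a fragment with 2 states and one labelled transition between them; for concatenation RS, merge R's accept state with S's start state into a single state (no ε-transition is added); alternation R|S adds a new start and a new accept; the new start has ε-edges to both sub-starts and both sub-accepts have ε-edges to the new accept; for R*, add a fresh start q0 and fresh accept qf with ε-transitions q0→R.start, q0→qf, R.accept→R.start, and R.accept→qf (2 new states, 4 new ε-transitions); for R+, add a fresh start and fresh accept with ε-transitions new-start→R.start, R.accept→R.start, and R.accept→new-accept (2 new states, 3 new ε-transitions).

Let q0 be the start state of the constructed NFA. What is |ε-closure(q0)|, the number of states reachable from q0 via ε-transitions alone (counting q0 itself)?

9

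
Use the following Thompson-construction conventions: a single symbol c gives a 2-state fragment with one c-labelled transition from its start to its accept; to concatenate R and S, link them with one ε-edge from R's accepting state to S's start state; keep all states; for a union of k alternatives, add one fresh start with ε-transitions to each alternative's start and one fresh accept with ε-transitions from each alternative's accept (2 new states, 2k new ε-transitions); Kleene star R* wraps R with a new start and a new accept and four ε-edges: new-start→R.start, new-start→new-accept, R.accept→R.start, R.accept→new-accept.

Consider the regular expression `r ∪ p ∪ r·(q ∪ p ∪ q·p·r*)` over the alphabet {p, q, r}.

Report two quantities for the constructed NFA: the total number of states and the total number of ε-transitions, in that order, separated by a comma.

By structural recursion:
Each of the 8 symbol leaves contributes 2 states and 0 ε-transitions.
  r* : 4 states, 4 ε-transitions
  q·p·r* : 8 states, 6 ε-transitions
  q ∪ p ∪ q·p·r* : 14 states, 12 ε-transitions
  r·(q ∪ p ∪ q·p·r*) : 16 states, 13 ε-transitions
  r ∪ p ∪ r·(q ∪ p ∪ q·p·r*) : 22 states, 19 ε-transitions

22, 19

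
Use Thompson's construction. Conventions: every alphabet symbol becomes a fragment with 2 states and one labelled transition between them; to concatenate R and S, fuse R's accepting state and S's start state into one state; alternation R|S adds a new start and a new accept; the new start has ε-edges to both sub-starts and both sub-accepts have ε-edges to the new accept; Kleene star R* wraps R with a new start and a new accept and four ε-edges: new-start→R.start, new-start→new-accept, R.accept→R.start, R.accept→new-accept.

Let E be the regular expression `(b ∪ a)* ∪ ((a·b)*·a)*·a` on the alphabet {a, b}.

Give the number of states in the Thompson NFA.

19

By structural recursion:
Each of the 6 symbol leaves contributes a 2-state fragment.
  b ∪ a → 6 states
  (b ∪ a)* → 8 states
  a·b → 3 states
  (a·b)* → 5 states
  (a·b)*·a → 6 states
  ((a·b)*·a)* → 8 states
  ((a·b)*·a)*·a → 9 states
  (b ∪ a)* ∪ ((a·b)*·a)*·a → 19 states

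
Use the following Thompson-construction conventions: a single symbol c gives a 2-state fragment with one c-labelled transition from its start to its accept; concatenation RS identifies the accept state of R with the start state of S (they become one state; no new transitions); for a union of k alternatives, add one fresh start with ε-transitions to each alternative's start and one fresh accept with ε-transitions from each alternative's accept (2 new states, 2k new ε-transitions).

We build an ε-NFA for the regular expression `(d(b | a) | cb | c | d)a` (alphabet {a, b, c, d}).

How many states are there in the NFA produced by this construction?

17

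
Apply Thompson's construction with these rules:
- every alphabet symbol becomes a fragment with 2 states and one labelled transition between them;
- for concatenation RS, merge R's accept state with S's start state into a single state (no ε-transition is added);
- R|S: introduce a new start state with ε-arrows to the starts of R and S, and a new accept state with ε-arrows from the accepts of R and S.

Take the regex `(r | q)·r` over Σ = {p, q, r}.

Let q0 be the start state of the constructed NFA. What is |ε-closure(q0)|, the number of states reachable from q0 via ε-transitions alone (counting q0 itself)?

Let C(F) = |ε-closure(F.start)| within fragment F, and note whether F accepts ε. Symbol fragments have C = 1 and do not accept ε. Then:
  r | q → new start ε-reaches every alternative's start; none of them accept ε, so the new accept is not reached: C = 1 + 1 + 1 = 3
  (r | q)·r → same as the first factor's closure: C = 3

3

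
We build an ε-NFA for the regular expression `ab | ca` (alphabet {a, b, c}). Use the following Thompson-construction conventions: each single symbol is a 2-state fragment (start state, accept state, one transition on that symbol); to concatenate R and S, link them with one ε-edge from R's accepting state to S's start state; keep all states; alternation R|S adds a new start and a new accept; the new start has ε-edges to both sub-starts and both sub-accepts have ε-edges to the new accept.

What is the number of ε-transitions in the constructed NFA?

Per subexpression:
Each of the 4 symbol leaves contributes 0 ε-transitions.
  ab = 1 ε-transition
  ca = 1 ε-transition
  ab | ca = 6 ε-transitions

6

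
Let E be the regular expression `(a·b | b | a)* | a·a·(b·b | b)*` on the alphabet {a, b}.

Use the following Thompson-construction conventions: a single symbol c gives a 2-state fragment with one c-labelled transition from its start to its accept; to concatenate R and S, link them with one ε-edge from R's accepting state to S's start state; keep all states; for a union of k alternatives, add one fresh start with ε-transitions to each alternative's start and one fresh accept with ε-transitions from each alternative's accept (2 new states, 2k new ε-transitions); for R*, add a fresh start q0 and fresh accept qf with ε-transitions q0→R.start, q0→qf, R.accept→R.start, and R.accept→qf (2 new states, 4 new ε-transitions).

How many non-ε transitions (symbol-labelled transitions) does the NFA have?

9

Per subexpression:
Each of the 9 symbol leaves contributes exactly 1 symbol transition.
  a·b → 2 symbol transitions
  a·b | b | a → 4 symbol transitions
  (a·b | b | a)* → 4 symbol transitions
  b·b → 2 symbol transitions
  b·b | b → 3 symbol transitions
  (b·b | b)* → 3 symbol transitions
  a·a·(b·b | b)* → 5 symbol transitions
  (a·b | b | a)* | a·a·(b·b | b)* → 9 symbol transitions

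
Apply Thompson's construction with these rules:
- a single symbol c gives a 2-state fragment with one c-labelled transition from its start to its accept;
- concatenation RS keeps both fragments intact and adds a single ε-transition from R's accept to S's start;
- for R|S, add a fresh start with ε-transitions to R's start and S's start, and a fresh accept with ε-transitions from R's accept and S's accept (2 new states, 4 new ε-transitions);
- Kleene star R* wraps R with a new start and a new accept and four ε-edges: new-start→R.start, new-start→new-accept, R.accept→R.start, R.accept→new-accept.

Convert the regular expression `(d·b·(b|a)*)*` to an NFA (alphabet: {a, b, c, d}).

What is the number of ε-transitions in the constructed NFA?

Per subexpression:
Each of the 4 symbol leaves contributes 0 ε-transitions.
  b|a : 4 ε-transitions
  (b|a)* : 8 ε-transitions
  d·b·(b|a)* : 10 ε-transitions
  (d·b·(b|a)*)* : 14 ε-transitions

14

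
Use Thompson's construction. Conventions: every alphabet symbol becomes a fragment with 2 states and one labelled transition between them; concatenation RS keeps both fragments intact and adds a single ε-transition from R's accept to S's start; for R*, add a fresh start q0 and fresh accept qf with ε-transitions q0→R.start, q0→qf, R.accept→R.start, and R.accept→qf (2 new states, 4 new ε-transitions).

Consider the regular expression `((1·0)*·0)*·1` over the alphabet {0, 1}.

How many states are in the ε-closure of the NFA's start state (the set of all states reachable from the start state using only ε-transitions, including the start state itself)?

7

Work bottom-up. For each fragment F, track |ε-closure(F.start)| and whether F's accept lies in that closure (i.e. whether F accepts ε). A single-symbol fragment has closure size 1 and does not accept ε.
  1·0 — same as the first factor's closure: |ε-closure| = 1
  (1·0)* — |ε-closure| = 1 (new start) + 1 (body) + 1 (new accept) = 3
  (1·0)*·0 — the left operand accepts ε, so the closure extends into the next operand (via the concat ε-link); |ε-closure| = 3 + 1 = 4
  ((1·0)*·0)* — new start has ε-edges to the inner start and to the new accept, so |ε-closure| = 2 + 4 = 6
  ((1·0)*·0)*·1 — the left operand accepts ε, so the closure extends into the next operand (via the concat ε-link); |ε-closure| = 6 + 1 = 7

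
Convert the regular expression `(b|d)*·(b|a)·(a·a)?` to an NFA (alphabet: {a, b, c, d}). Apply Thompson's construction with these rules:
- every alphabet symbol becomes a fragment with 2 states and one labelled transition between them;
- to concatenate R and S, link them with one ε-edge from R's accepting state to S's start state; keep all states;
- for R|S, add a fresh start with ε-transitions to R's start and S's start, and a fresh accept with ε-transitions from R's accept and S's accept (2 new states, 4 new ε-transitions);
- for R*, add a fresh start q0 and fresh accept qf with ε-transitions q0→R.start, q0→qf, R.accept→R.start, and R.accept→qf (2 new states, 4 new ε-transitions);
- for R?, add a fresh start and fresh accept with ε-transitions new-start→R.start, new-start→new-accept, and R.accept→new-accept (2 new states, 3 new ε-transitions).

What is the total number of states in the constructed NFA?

20

By structural recursion:
Each of the 6 symbol leaves contributes a 2-state fragment.
  b|d — 6 states
  (b|d)* — 8 states
  b|a — 6 states
  a·a — 4 states
  (a·a)? — 6 states
  (b|d)*·(b|a)·(a·a)? — 20 states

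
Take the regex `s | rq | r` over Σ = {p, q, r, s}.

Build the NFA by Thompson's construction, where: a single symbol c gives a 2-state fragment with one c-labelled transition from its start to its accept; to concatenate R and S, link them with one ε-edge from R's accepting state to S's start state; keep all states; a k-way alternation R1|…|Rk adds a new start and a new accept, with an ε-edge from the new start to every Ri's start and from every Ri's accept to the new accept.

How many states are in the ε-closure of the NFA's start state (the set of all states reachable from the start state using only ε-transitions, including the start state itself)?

4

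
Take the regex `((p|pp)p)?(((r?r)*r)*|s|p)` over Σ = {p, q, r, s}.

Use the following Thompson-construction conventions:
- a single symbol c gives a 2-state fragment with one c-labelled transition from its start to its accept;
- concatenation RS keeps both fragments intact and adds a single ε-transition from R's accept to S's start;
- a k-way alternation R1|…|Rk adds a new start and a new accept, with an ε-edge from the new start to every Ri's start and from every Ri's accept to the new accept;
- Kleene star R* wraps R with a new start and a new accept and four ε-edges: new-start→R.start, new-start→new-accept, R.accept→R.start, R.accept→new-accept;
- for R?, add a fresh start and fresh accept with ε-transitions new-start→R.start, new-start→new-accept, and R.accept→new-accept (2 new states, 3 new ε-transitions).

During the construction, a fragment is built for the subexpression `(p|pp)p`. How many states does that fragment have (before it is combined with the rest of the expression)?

Fragment for `(p|pp)p`:
Each of the 4 symbol leaves contributes a 2-state fragment.
  pp — 4 states
  p|pp — 8 states
  (p|pp)p — 10 states

10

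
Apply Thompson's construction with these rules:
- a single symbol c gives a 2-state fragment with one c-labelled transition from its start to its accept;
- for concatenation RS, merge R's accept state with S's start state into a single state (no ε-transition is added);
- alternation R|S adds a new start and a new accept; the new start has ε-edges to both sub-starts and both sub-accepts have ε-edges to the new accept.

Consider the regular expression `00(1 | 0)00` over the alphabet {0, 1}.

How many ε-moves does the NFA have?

Per subexpression:
Each of the 6 symbol leaves contributes 0 ε-transitions.
  1 | 0 : 4 ε-transitions
  00(1 | 0)00 : 4 ε-transitions

4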